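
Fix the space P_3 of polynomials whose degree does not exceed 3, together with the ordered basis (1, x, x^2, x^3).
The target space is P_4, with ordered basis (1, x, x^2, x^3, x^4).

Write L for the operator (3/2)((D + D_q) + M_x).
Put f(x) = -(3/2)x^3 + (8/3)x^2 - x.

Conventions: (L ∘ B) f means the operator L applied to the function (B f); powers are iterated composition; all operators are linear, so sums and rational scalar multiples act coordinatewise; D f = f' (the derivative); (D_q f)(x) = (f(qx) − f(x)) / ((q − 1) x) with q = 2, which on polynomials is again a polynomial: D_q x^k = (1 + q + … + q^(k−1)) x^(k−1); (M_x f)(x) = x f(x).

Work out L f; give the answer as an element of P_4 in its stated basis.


D f = -(9/2)x^2 + (16/3)x - 1
D_q f = -(21/2)x^2 + 8x - 1
(D + D_q) f = -15x^2 + (40/3)x - 2
M_x f = -(3/2)x^4 + (8/3)x^3 - x^2
((D + D_q) + M_x) f = -(3/2)x^4 + (8/3)x^3 - 16x^2 + (40/3)x - 2
((3/2)((D + D_q) + M_x)) f = -(9/4)x^4 + 4x^3 - 24x^2 + 20x - 3

g(x) = -(9/4)x^4 + 4x^3 - 24x^2 + 20x - 3


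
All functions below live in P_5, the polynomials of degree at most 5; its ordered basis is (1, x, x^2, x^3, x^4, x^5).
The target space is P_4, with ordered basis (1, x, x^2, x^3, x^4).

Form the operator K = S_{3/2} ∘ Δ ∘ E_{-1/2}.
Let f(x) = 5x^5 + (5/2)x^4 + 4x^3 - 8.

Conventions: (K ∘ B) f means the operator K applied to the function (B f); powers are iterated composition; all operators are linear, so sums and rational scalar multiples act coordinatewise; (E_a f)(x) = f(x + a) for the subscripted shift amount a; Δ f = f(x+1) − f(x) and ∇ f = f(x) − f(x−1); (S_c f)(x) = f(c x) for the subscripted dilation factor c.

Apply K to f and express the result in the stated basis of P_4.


the result is g(x) = (2025/16)x^4 + (135/4)x^3 + (441/8)x^2 + (15/4)x + 21/16

E_{-1/2} f = 5x^5 - 10x^4 + (23/2)x^3 - (17/2)x^2 + (53/16)x - 17/2
Δ E_{-1/2} f = 25x^4 + 10x^3 + (49/2)x^2 + (5/2)x + 21/16
S_{3/2} Δ E_{-1/2} f = (2025/16)x^4 + (135/4)x^3 + (441/8)x^2 + (15/4)x + 21/16


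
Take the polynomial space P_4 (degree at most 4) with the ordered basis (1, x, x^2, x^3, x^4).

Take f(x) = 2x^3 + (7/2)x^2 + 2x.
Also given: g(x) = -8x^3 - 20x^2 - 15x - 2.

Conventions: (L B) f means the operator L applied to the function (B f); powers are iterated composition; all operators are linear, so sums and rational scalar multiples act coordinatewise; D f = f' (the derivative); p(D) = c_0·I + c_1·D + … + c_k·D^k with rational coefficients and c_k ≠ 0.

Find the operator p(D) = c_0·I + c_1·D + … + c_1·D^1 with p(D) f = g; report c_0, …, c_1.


D^0 f = 2x^3 + (7/2)x^2 + 2x
D^1 f = 6x^2 + 7x + 2
matching coefficients of g against c_0 f + c_1 Df + … from the top degree down determines the c_i
solution: c_0 = -4, c_1 = -1

p(D) = -4·I − D, i.e. c_0 = -4, c_1 = -1


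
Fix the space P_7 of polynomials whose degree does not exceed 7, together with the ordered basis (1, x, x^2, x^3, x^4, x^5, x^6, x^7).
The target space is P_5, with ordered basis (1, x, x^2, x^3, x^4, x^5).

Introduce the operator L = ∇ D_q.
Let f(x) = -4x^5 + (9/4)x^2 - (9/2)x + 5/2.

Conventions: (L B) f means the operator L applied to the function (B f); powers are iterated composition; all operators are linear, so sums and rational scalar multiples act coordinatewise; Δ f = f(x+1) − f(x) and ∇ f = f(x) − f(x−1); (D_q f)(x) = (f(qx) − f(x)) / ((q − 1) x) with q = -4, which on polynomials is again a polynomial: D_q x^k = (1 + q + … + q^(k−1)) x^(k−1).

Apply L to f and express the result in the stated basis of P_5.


D_q f = -820x^4 - (27/4)x - 9/2
∇ D_q f = -3280x^3 + 4920x^2 - 3280x + 3253/4

g(x) = -3280x^3 + 4920x^2 - 3280x + 3253/4


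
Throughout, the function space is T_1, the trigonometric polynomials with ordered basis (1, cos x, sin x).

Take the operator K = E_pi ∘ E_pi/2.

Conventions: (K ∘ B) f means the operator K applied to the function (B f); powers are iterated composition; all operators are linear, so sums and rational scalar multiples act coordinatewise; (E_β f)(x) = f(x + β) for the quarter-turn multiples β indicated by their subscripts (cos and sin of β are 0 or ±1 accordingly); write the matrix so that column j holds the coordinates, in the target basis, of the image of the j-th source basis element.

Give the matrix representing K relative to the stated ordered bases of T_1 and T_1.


the matrix is [[1, 0, 0]; [0, 0, -1]; [0, 1, 0]] (rows listed top to bottom)

image of 1: 1
image of cos x: sin x
image of sin x: -cos x
each image's coordinates form column j of the matrix


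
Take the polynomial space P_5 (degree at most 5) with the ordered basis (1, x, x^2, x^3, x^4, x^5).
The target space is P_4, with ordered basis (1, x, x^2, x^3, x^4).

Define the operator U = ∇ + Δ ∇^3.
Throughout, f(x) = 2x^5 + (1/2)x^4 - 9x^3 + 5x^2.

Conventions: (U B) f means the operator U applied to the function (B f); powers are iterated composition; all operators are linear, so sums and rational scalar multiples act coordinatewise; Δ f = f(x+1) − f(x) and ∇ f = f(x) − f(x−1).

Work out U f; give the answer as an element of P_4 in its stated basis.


the image equals g(x) = 10x^4 - 18x^3 - 10x^2 + 269x - 481/2

∇ f = 10x^4 - 18x^3 - 10x^2 + 29x - 25/2
∇ f = 10x^4 - 18x^3 - 10x^2 + 29x - 25/2
∇ ∇ f = 40x^3 - 114x^2 + 74x + 11
∇ ∇ ∇ f = 120x^2 - 348x + 228
Δ ∇^3 f = 240x - 228
(∇ + Δ ∇^3) f = 10x^4 - 18x^3 - 10x^2 + 269x - 481/2


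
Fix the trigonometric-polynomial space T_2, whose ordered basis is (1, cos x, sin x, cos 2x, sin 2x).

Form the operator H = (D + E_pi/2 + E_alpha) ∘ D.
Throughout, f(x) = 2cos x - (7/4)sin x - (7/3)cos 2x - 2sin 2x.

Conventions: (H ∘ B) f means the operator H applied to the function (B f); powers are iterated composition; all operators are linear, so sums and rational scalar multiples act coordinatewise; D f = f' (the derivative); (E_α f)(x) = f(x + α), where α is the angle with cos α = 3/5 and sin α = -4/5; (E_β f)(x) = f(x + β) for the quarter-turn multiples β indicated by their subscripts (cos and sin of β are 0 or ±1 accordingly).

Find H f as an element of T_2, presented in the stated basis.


D f = -(7/4)cos x - 2sin x - 4cos 2x + (14/3)sin 2x
D D f = -2cos x + (7/4)sin x + (28/3)cos 2x + 8sin 2x
E_pi/2 D f = -2cos x + (7/4)sin x + 4cos 2x - (14/3)sin 2x
E_alpha D f = (11/20)cos x - (13/5)sin x - (84/25)cos 2x - (386/75)sin 2x
(D + E_pi/2 + E_alpha) D f = -(69/20)cos x + (9/10)sin x + (748/75)cos 2x - (136/75)sin 2x

the result is g(x) = -(69/20)cos x + (9/10)sin x + (748/75)cos 2x - (136/75)sin 2x


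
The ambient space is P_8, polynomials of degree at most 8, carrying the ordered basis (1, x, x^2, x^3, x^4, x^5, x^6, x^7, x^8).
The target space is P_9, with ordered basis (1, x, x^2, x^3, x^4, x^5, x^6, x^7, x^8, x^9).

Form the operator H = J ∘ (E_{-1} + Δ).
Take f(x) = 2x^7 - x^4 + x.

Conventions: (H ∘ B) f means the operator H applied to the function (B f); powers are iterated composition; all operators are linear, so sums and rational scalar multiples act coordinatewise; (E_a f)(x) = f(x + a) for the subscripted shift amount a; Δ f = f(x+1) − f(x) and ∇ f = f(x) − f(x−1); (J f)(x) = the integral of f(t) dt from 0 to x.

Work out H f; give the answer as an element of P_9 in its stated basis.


the image equals g(x) = (1/4)x^8 + 14x^6 - (1/5)x^5 + 35x^4 - 4x^3 + (29/2)x^2 - 2x

E_{-1} f = 2x^7 - 14x^6 + 42x^5 - 71x^4 + 74x^3 - 48x^2 + 19x - 4
Δ f = 14x^6 + 42x^5 + 70x^4 + 66x^3 + 36x^2 + 10x + 2
(E_{-1} + Δ) f = 2x^7 + 84x^5 - x^4 + 140x^3 - 12x^2 + 29x - 2
J (E_{-1} + Δ) f = (1/4)x^8 + 14x^6 - (1/5)x^5 + 35x^4 - 4x^3 + (29/2)x^2 - 2x


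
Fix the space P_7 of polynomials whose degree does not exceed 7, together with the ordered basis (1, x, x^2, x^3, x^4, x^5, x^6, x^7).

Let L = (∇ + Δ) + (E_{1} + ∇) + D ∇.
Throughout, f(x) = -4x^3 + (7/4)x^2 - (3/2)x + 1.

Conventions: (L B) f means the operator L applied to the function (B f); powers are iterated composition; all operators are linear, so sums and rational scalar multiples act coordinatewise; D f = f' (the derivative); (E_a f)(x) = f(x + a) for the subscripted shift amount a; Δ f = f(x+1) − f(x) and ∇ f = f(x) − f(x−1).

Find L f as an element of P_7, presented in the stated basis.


g(x) = -4x^3 - (185/4)x^2 - (23/2)x - 11/2

∇ f = -12x^2 + (31/2)x - 29/4
Δ f = -12x^2 - (17/2)x - 15/4
(∇ + Δ) f = -24x^2 + 7x - 11
E_{1} f = -4x^3 - (41/4)x^2 - 10x - 11/4
∇ f = -12x^2 + (31/2)x - 29/4
(E_{1} + ∇) f = -4x^3 - (89/4)x^2 + (11/2)x - 10
∇ f = -12x^2 + (31/2)x - 29/4
D ∇ f = -24x + 31/2
((∇ + Δ) + (E_{1} + ∇) + D ∇) f = -4x^3 - (185/4)x^2 - (23/2)x - 11/2


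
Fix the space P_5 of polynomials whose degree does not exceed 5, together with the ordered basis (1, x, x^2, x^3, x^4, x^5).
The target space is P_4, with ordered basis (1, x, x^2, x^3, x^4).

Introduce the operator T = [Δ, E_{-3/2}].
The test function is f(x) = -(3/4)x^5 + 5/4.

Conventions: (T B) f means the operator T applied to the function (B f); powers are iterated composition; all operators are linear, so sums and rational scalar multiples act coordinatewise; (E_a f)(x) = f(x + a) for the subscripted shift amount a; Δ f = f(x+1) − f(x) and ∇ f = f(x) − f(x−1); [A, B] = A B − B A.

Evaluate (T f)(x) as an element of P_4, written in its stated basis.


E_{-3/2} f = -(3/4)x^5 + (45/8)x^4 - (135/8)x^3 + (405/16)x^2 - (1215/64)x + 889/128
Δ E_{-3/2} f = -(15/4)x^4 + 15x^3 - (195/8)x^2 + (75/4)x - 363/64
Δ f = -(15/4)x^4 - (15/2)x^3 - (15/2)x^2 - (15/4)x - 3/4
E_{-3/2} Δ f = -(15/4)x^4 + 15x^3 - (195/8)x^2 + (75/4)x - 363/64
[Δ, E_{-3/2}] f = 0

g(x) = 0


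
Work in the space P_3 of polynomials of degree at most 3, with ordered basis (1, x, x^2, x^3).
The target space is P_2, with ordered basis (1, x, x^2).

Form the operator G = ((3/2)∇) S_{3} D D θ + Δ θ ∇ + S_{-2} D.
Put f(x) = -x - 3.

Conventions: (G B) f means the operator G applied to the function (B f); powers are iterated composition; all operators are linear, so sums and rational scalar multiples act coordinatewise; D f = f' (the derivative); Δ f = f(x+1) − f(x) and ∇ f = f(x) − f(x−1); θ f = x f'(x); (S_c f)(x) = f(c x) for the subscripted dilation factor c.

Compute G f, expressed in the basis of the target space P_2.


θ f = -x
D θ f = -1
D D θ f = 0
S_{3} D D θ f = 0
∇ (S_{3} D D) θ f = 0
((3/2)∇) (S_{3} D D) θ f = 0
∇ f = -1
θ ∇ f = 0
Δ θ ∇ f = 0
D f = -1
S_{-2} D f = -1
(((3/2)∇) S_{3} D D θ + Δ θ ∇ + S_{-2} D) f = -1

the result is g(x) = -1


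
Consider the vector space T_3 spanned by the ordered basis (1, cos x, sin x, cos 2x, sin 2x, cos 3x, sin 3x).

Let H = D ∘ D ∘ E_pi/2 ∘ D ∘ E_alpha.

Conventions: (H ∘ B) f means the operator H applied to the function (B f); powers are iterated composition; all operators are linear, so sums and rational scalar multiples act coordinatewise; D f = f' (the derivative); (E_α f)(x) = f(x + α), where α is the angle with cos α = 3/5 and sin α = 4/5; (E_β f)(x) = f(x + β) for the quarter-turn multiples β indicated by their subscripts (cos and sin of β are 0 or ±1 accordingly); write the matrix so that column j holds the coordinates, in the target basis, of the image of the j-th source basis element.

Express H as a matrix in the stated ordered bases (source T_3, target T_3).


image of 1: 0
image of cos x: (3/5)cos x - (4/5)sin x
image of sin x: (4/5)cos x + (3/5)sin x
image of cos 2x: -(192/25)cos 2x + (56/25)sin 2x
image of sin 2x: -(56/25)cos 2x - (192/25)sin 2x
image of cos 3x: (3159/125)cos 3x + (1188/125)sin 3x
image of sin 3x: -(1188/125)cos 3x + (3159/125)sin 3x
each image's coordinates form column j of the matrix

the matrix is [[0, 0, 0, 0, 0, 0, 0]; [0, 3/5, 4/5, 0, 0, 0, 0]; [0, -4/5, 3/5, 0, 0, 0, 0]; [0, 0, 0, -192/25, -56/25, 0, 0]; [0, 0, 0, 56/25, -192/25, 0, 0]; [0, 0, 0, 0, 0, 3159/125, -1188/125]; [0, 0, 0, 0, 0, 1188/125, 3159/125]] (rows listed top to bottom)


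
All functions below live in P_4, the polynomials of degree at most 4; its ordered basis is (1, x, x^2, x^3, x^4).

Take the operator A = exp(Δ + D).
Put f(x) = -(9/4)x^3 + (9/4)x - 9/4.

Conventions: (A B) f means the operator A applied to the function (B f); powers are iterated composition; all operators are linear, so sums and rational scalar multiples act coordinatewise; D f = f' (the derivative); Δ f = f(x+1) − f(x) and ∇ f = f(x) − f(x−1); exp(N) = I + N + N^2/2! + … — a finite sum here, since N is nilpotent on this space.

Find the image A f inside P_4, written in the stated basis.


order-1 term: -(27/2)x^2 - (27/4)x + 9/4
order-2 term: -27x - 27/2
order-3 term: -18
the series for exp(Δ + D) f terminates at order 3
exp(Δ + D) f = -(9/4)x^3 - (27/2)x^2 - (63/2)x - 63/2

g(x) = -(9/4)x^3 - (27/2)x^2 - (63/2)x - 63/2


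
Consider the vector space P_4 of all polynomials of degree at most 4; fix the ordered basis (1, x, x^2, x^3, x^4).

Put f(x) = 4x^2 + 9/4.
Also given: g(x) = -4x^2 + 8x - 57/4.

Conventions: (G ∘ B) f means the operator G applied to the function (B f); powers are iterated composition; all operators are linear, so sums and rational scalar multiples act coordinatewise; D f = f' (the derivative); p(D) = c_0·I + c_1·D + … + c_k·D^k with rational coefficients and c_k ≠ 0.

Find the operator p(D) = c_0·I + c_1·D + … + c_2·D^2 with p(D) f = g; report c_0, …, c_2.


p(D) = -I + D − (3/2)·D^2, i.e. c_0 = -1, c_1 = 1, c_2 = -3/2

D^0 f = 4x^2 + 9/4
D^1 f = 8x
D^2 f = 8
matching coefficients of g against c_0 f + c_1 Df + … from the top degree down determines the c_i
solution: c_0 = -1, c_1 = 1, c_2 = -3/2


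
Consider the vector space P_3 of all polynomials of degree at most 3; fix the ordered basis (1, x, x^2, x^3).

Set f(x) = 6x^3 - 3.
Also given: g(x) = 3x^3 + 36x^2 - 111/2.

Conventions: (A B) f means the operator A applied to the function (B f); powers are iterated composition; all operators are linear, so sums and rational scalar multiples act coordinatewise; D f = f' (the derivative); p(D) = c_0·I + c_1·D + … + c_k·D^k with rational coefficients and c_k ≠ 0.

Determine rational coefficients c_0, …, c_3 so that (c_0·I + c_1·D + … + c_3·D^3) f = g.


p(D) = (1/2)·I + 2·D − (3/2)·D^3, i.e. c_0 = 1/2, c_1 = 2, c_2 = 0, c_3 = -3/2

D^0 f = 6x^3 - 3
D^1 f = 18x^2
D^2 f = 36x
D^3 f = 36
matching coefficients of g against c_0 f + c_1 Df + … from the top degree down determines the c_i
solution: c_0 = 1/2, c_1 = 2, c_2 = 0, c_3 = -3/2


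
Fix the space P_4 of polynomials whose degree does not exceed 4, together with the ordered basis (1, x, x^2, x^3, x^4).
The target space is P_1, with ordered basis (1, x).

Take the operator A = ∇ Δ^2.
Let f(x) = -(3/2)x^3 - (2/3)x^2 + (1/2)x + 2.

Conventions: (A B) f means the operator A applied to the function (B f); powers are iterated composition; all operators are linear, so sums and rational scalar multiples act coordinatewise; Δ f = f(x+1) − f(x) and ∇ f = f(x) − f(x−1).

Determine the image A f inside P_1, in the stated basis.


the image equals g(x) = -9

Δ f = -(9/2)x^2 - (35/6)x - 5/3
Δ Δ f = -9x - 31/3
∇ Δ^2 f = -9


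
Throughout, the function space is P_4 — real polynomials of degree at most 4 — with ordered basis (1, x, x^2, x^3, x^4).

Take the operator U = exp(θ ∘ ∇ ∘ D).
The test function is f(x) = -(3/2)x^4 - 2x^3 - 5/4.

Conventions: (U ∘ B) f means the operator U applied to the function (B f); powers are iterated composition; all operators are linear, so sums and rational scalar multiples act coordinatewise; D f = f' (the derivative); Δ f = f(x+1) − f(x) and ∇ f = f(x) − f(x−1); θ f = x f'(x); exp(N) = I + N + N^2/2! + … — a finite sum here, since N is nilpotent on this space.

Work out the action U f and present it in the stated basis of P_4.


order-1 term: -36x^2 + 6x
the series for exp(θ ∘ ∇ ∘ D) f terminates at order 1
exp(θ ∘ ∇ ∘ D) f = -(3/2)x^4 - 2x^3 - 36x^2 + 6x - 5/4

the image equals g(x) = -(3/2)x^4 - 2x^3 - 36x^2 + 6x - 5/4


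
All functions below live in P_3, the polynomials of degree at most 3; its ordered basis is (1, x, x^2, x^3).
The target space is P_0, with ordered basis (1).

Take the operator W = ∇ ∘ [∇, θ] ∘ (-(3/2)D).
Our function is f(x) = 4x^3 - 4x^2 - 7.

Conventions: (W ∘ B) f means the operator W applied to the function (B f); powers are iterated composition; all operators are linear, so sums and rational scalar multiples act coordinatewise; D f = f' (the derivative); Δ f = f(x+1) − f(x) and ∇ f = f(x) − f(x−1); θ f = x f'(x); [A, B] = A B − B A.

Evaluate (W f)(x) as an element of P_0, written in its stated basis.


the image equals g(x) = -36

D f = 12x^2 - 8x
(-(3/2)D) f = -18x^2 + 12x
θ (-(3/2)D) f = -36x^2 + 12x
∇ θ (-(3/2)D) f = -72x + 48
∇ (-(3/2)D) f = -36x + 30
θ ∇ (-(3/2)D) f = -36x
[∇, θ] (-(3/2)D) f = -36x + 48
∇ [∇, θ] (-(3/2)D) f = -36


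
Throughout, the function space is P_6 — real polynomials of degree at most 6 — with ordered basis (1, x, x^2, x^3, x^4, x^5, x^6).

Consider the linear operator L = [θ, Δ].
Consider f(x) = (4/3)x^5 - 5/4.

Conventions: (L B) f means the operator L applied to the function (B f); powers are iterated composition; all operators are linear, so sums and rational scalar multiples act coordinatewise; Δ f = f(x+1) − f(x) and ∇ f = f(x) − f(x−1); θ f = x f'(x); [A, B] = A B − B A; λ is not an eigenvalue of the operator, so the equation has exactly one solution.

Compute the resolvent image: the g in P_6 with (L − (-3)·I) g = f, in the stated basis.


g(x) = (4/9)x^5 + (20/27)x^4 + (320/81)x^3 + (920/81)x^2 + (5200/243)x + 58225/2916

write g with unknown coordinates in the stated basis and equate coefficients in (L − (-3)·I) g = f
solving from the highest basis element down gives g = (4/9)x^5 + (20/27)x^4 + (320/81)x^3 + (920/81)x^2 + (5200/243)x + 58225/2916
check: L g = -(20/9)x^4 - (320/27)x^3 - (920/27)x^2 - (5200/81)x - 14860/243
so L g − (-3)·g = (4/3)x^5 - 5/4 = f ✓


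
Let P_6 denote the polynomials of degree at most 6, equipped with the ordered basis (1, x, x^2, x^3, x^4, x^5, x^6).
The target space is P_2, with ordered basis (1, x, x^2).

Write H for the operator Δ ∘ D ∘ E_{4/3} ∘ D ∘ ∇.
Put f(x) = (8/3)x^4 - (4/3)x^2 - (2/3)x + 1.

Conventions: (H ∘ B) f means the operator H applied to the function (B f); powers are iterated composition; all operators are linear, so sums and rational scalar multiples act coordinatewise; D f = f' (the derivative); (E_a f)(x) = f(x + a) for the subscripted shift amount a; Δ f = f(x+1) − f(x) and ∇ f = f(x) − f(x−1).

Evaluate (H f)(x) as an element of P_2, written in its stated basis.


g(x) = 64

∇ f = (32/3)x^3 - 16x^2 + 8x - 2
D ∇ f = 32x^2 - 32x + 8
E_{4/3} (D ∘ ∇) f = 32x^2 + (160/3)x + 200/9
D E_{4/3} (D ∘ ∇) f = 64x + 160/3
Δ D E_{4/3} (D ∘ ∇) f = 64


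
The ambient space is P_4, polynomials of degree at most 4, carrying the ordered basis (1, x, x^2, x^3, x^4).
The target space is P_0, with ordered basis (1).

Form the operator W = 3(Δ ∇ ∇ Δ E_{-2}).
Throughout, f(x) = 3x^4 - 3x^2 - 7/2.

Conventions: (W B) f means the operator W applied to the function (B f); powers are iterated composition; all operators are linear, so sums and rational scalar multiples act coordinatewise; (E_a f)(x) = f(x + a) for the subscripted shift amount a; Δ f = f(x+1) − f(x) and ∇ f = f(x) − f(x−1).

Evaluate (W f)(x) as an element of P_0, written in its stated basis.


E_{-2} f = 3x^4 - 24x^3 + 69x^2 - 84x + 65/2
Δ E_{-2} f = 12x^3 - 54x^2 + 78x - 36
∇ Δ E_{-2} f = 36x^2 - 144x + 144
∇ (∇ Δ E_{-2}) f = 72x - 180
Δ ∇ (∇ Δ E_{-2}) f = 72
(3(Δ ∇ ∇ Δ E_{-2})) f = 216

the image equals g(x) = 216


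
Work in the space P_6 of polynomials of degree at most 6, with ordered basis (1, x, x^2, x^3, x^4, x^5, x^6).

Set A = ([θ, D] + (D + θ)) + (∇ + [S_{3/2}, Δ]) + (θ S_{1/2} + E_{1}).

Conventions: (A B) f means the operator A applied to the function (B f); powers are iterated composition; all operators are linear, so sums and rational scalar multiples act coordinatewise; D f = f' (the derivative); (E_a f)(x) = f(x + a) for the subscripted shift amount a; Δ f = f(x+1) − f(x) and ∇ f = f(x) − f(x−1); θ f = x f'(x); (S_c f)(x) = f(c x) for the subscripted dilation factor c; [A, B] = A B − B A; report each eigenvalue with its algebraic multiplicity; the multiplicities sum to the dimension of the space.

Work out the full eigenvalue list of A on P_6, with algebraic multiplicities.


image of 1: 1
image of x: (5/2)x + 3/2
image of x^2: (7/2)x^2 + (5/2)x - 5/4
image of x^3: (35/8)x^3 + (21/8)x^2 - (45/8)x - 3/8
image of x^4: (21/4)x^4 + (5/4)x^3 - (135/8)x^2 - (25/4)x - 65/16
image of x^5: (197/32)x^5 - (85/32)x^4 - (675/16)x^3 - (535/16)x^2 - (975/32)x - 147/32
image of x^6: (227/32)x^6 - (345/32)x^5 - (6075/64)x^4 - (1925/16)x^3 - (8775/64)x^2 - (1515/32)x - 665/64
the matrix is upper triangular; its diagonal is (1, 5/2, 7/2, 35/8, 21/4, 197/32, 227/32)
for a triangular matrix the eigenvalues are the diagonal entries, with algebraic multiplicity their repetition count

λ = 1 (multiplicity 1), λ = 5/2 (multiplicity 1), λ = 7/2 (multiplicity 1), λ = 35/8 (multiplicity 1), λ = 21/4 (multiplicity 1), λ = 197/32 (multiplicity 1), λ = 227/32 (multiplicity 1)


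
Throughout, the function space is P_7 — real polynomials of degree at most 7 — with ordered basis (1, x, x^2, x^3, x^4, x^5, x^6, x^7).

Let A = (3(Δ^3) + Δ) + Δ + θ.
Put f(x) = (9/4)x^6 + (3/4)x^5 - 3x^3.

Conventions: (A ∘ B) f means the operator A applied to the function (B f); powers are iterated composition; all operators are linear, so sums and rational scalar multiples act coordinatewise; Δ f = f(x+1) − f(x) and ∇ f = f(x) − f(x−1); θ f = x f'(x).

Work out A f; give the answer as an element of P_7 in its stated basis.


g(x) = (27/2)x^6 + (123/4)x^5 + 75x^4 + 906x^3 + (7689/2)x^2 + (12993/2)x + 7857/2

Δ f = (27/2)x^5 + (75/2)x^4 + (105/2)x^3 + (129/4)x^2 + (33/4)x
Δ Δ f = (135/2)x^4 + 285x^3 + (1035/2)x^2 + (879/2)x + 144
Δ Δ Δ f = 270x^3 + 1260x^2 + 2160x + 2619/2
(3(Δ^3)) f = 810x^3 + 3780x^2 + 6480x + 7857/2
Δ f = (27/2)x^5 + (75/2)x^4 + (105/2)x^3 + (129/4)x^2 + (33/4)x
(3(Δ^3) + Δ) f = (27/2)x^5 + (75/2)x^4 + (1725/2)x^3 + (15249/4)x^2 + (25953/4)x + 7857/2
Δ f = (27/2)x^5 + (75/2)x^4 + (105/2)x^3 + (129/4)x^2 + (33/4)x
θ f = (27/2)x^6 + (15/4)x^5 - 9x^3
((3(Δ^3) + Δ) + Δ + θ) f = (27/2)x^6 + (123/4)x^5 + 75x^4 + 906x^3 + (7689/2)x^2 + (12993/2)x + 7857/2


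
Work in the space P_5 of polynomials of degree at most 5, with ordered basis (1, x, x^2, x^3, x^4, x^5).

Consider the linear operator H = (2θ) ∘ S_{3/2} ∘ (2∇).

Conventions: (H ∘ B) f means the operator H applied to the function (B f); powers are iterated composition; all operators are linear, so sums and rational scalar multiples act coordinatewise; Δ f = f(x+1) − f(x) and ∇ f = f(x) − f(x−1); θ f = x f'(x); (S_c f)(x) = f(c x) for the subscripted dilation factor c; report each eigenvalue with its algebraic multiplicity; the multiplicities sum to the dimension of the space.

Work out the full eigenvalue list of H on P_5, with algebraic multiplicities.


λ = 0 (multiplicity 6)

image of 1: 0
image of x: 0
image of x^2: 12x
image of x^3: 54x^2 - 18x
image of x^4: 162x^3 - 108x^2 + 24x
image of x^5: 405x^4 - 405x^3 + 180x^2 - 30x
the matrix is upper triangular; its diagonal is (0, 0, 0, 0, 0, 0)
for a triangular matrix the eigenvalues are the diagonal entries, with algebraic multiplicity their repetition count


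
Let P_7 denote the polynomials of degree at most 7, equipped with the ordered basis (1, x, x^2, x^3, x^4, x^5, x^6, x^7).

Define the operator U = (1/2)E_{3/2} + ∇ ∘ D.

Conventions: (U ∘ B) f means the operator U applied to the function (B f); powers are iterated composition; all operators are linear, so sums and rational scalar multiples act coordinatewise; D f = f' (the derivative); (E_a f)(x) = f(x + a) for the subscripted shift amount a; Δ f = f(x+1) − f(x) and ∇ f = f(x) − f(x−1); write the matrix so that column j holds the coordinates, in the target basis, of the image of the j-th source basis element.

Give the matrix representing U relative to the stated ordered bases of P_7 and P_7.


the matrix is [[1/2, 3/4, 25/8, -21/16, 209/32, -77/64, 1497/128, 395/256]; [0, 1/2, 3/2, 75/8, -21/4, 1045/32, -231/32, 10479/128]; [0, 0, 1/2, 9/4, 75/4, -105/8, 3135/32, -1617/64]; [0, 0, 0, 1/2, 3, 125/4, -105/4, 7315/32]; [0, 0, 0, 0, 1/2, 15/4, 375/8, -735/16]; [0, 0, 0, 0, 0, 1/2, 9/2, 525/8]; [0, 0, 0, 0, 0, 0, 1/2, 21/4]; [0, 0, 0, 0, 0, 0, 0, 1/2]] (rows listed top to bottom)

image of 1: 1/2
image of x: (1/2)x + 3/4
image of x^2: (1/2)x^2 + (3/2)x + 25/8
image of x^3: (1/2)x^3 + (9/4)x^2 + (75/8)x - 21/16
image of x^4: (1/2)x^4 + 3x^3 + (75/4)x^2 - (21/4)x + 209/32
image of x^5: (1/2)x^5 + (15/4)x^4 + (125/4)x^3 - (105/8)x^2 + (1045/32)x - 77/64
image of x^6: (1/2)x^6 + (9/2)x^5 + (375/8)x^4 - (105/4)x^3 + (3135/32)x^2 - (231/32)x + 1497/128
image of x^7: (1/2)x^7 + (21/4)x^6 + (525/8)x^5 - (735/16)x^4 + (7315/32)x^3 - (1617/64)x^2 + (10479/128)x + 395/256
each image's coordinates form column j of the matrix


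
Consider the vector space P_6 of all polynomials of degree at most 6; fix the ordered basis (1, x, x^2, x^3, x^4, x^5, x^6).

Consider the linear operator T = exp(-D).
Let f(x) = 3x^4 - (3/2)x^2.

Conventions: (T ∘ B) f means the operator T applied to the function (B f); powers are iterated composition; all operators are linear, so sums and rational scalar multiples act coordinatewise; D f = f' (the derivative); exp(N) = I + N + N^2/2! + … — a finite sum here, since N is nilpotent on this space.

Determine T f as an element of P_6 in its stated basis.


the result is g(x) = 3x^4 - 12x^3 + (33/2)x^2 - 9x + 3/2

order-1 term: -12x^3 + 3x
order-2 term: 18x^2 - 3/2
order-3 term: -12x
order-4 term: 3
the series for exp(-D) f terminates at order 4
exp(-D) f = 3x^4 - 12x^3 + (33/2)x^2 - 9x + 3/2


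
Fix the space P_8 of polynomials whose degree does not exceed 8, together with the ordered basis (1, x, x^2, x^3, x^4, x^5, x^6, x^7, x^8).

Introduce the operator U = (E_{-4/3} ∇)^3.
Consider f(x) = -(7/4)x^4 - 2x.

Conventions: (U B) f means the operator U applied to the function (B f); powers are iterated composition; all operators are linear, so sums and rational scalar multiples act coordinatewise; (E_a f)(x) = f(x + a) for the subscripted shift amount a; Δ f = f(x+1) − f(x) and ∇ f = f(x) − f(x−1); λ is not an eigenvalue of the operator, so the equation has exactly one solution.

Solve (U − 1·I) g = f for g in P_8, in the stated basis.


write g with unknown coordinates in the stated basis and equate coefficients in (U − 1·I) g = f
solving from the highest basis element down gives g = (7/4)x^4 + 44x - 231
check: U g = 42x - 231
so U g − 1·g = -(7/4)x^4 - 2x = f ✓

the result is g(x) = (7/4)x^4 + 44x - 231


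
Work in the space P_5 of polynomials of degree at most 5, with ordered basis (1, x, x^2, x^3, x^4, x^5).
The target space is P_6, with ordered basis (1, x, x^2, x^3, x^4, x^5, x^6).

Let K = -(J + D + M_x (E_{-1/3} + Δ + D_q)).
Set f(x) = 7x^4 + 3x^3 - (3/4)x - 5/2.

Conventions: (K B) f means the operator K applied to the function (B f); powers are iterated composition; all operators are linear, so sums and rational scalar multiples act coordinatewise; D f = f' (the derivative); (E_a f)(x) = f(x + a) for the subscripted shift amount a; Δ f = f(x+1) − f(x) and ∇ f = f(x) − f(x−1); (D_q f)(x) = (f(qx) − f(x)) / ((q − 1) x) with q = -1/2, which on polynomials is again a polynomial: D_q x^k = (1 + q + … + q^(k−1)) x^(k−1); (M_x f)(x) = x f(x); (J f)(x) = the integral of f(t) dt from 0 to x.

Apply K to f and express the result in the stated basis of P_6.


J f = (7/5)x^5 + (3/4)x^4 - (3/8)x^2 - (5/2)x
D f = 28x^3 + 9x^2 - 3/4
E_{-1/3} f = 7x^4 - (19/3)x^3 + (5/3)x^2 - (85/108)x - 737/324
Δ f = 28x^3 + 51x^2 + 37x + 37/4
D_q f = (35/8)x^3 + (9/4)x^2 - 3/4
(E_{-1/3} + Δ + D_q) f = 7x^4 + (625/24)x^3 + (659/12)x^2 + (3911/108)x + 2017/324
M_x (E_{-1/3} + Δ + D_q) f = 7x^5 + (625/24)x^4 + (659/12)x^3 + (3911/108)x^2 + (2017/324)x
(J + D + M_x (E_{-1/3} + Δ + D_q)) f = (42/5)x^5 + (643/24)x^4 + (995/12)x^3 + (9685/216)x^2 + (1207/324)x - 3/4
(-(J + D + M_x (E_{-1/3} + Δ + D_q))) f = -(42/5)x^5 - (643/24)x^4 - (995/12)x^3 - (9685/216)x^2 - (1207/324)x + 3/4

g(x) = -(42/5)x^5 - (643/24)x^4 - (995/12)x^3 - (9685/216)x^2 - (1207/324)x + 3/4


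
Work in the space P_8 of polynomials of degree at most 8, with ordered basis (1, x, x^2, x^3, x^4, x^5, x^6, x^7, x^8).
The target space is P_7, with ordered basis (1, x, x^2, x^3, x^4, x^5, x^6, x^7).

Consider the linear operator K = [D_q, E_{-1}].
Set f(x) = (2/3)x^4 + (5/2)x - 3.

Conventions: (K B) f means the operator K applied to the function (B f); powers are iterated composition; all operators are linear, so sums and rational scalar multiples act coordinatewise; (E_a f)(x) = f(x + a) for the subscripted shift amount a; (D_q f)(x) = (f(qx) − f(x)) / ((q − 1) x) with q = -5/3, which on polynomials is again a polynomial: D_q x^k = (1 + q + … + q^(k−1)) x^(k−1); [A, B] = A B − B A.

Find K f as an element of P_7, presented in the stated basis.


the image equals g(x) = -(32/3)x^2 + (64/27)x - 352/81

E_{-1} f = (2/3)x^4 - (8/3)x^3 + 4x^2 - (1/6)x - 29/6
D_q E_{-1} f = -(136/81)x^3 - (152/27)x^2 - (8/3)x - 1/6
D_q f = -(136/81)x^3 + 5/2
E_{-1} D_q f = -(136/81)x^3 + (136/27)x^2 - (136/27)x + 677/162
[D_q, E_{-1}] f = -(32/3)x^2 + (64/27)x - 352/81


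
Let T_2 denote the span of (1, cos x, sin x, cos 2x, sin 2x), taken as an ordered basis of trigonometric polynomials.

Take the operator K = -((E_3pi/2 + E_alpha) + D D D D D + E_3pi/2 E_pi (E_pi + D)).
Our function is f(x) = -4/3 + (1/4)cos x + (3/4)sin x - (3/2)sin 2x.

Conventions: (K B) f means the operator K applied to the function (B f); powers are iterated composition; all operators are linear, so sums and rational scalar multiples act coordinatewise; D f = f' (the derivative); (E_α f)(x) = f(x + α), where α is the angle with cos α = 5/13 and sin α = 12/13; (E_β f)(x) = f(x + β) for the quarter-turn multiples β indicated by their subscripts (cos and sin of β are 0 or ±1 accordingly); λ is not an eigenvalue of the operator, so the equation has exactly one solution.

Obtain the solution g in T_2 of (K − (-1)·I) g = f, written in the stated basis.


the result is g(x) = 2/3 + (9/68)cos x + (8/17)sin x - (7785/161704)cos 2x - (939/161704)sin 2x

write g with unknown coordinates in the stated basis and equate coefficients in (K − (-1)·I) g = f
solving from the highest basis element down gives g = 2/3 + (9/68)cos x + (8/17)sin x - (7785/161704)cos 2x - (939/161704)sin 2x
check: K g = -2 + (2/17)cos x + (19/68)sin x + (7785/161704)cos 2x - (241617/161704)sin 2x
so K g − (-1)·g = -4/3 + (1/4)cos x + (3/4)sin x - (3/2)sin 2x = f ✓


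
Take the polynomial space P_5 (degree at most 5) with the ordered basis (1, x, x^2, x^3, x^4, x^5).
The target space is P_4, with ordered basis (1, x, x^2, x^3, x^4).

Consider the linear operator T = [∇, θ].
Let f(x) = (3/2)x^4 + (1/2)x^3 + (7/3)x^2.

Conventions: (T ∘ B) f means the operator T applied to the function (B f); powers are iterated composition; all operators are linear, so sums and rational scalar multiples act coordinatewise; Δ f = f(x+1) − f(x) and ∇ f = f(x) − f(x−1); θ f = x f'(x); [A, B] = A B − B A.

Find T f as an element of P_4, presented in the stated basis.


the image equals g(x) = 6x^3 - (33/2)x^2 + (59/3)x - 55/6

θ f = 6x^4 + (3/2)x^3 + (14/3)x^2
∇ θ f = 24x^3 - (63/2)x^2 + (173/6)x - 55/6
∇ f = 6x^3 - (15/2)x^2 + (55/6)x - 10/3
θ ∇ f = 18x^3 - 15x^2 + (55/6)x
[∇, θ] f = 6x^3 - (33/2)x^2 + (59/3)x - 55/6


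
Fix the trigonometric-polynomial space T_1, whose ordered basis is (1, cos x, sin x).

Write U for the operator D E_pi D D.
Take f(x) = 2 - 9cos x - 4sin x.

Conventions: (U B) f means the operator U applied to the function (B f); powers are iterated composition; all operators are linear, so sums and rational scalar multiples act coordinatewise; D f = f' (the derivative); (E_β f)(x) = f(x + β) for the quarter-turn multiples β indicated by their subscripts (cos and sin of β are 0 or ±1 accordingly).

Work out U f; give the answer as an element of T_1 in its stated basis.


the image equals g(x) = -4cos x + 9sin x

D f = -4cos x + 9sin x
D D f = 9cos x + 4sin x
E_pi (D D) f = -9cos x - 4sin x
D E_pi (D D) f = -4cos x + 9sin x


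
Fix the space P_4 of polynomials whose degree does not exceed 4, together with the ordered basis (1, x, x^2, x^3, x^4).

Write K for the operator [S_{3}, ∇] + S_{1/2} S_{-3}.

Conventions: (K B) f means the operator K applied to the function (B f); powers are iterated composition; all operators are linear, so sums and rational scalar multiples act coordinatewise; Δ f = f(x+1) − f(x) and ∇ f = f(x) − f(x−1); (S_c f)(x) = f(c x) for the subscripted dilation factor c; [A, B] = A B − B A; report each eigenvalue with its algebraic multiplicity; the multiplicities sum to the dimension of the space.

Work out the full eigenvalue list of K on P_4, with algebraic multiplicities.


image of 1: 1
image of x: -(3/2)x - 2
image of x^2: (9/4)x^2 - 12x + 8
image of x^3: -(27/8)x^3 - 54x^2 + 72x - 26
image of x^4: (81/16)x^4 - 216x^3 + 432x^2 - 312x + 80
the matrix is upper triangular; its diagonal is (1, -3/2, 9/4, -27/8, 81/16)
for a triangular matrix the eigenvalues are the diagonal entries, with algebraic multiplicity their repetition count

λ = -27/8 (multiplicity 1), λ = -3/2 (multiplicity 1), λ = 1 (multiplicity 1), λ = 9/4 (multiplicity 1), λ = 81/16 (multiplicity 1)


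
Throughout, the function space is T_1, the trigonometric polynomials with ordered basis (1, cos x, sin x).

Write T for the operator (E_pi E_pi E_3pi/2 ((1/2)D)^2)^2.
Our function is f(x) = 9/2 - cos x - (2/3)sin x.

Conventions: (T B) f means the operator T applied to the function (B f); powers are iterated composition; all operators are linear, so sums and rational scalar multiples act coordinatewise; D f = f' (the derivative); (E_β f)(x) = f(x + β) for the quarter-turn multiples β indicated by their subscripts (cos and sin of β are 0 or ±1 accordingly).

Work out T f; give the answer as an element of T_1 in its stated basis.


D f = -(2/3)cos x + sin x
((1/2)D) f = -(1/3)cos x + (1/2)sin x
D ((1/2)D) f = (1/2)cos x + (1/3)sin x
((1/2)D) ((1/2)D) f = (1/4)cos x + (1/6)sin x
E_3pi/2 ((1/2)D)^2 f = -(1/6)cos x + (1/4)sin x
E_pi E_3pi/2 ((1/2)D)^2 f = (1/6)cos x - (1/4)sin x
E_pi E_pi E_3pi/2 ((1/2)D)^2 f = -(1/6)cos x + (1/4)sin x
D (E_pi E_pi E_3pi/2 ((1/2)D)^2) f = (1/4)cos x + (1/6)sin x
((1/2)D) (E_pi E_pi E_3pi/2 ((1/2)D)^2) f = (1/8)cos x + (1/12)sin x
D ((1/2)D) (E_pi E_pi E_3pi/2 ((1/2)D)^2) f = (1/12)cos x - (1/8)sin x
((1/2)D) ((1/2)D) (E_pi E_pi E_3pi/2 ((1/2)D)^2) f = (1/24)cos x - (1/16)sin x
E_3pi/2 ((1/2)D)^2 (E_pi E_pi E_3pi/2 ((1/2)D)^2) f = (1/16)cos x + (1/24)sin x
E_pi E_3pi/2 ((1/2)D)^2 (E_pi E_pi E_3pi/2 ((1/2)D)^2) f = -(1/16)cos x - (1/24)sin x
E_pi E_pi E_3pi/2 ((1/2)D)^2 (E_pi E_pi E_3pi/2 ((1/2)D)^2) f = (1/16)cos x + (1/24)sin x

g(x) = (1/16)cos x + (1/24)sin x


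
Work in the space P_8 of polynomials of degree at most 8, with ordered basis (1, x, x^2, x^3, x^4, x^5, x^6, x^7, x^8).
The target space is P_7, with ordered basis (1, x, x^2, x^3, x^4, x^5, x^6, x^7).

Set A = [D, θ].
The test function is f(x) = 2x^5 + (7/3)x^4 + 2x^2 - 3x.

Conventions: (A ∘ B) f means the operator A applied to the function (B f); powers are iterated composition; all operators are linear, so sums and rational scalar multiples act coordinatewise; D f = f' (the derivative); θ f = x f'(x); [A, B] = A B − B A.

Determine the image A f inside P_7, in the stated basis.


θ f = 10x^5 + (28/3)x^4 + 4x^2 - 3x
D θ f = 50x^4 + (112/3)x^3 + 8x - 3
D f = 10x^4 + (28/3)x^3 + 4x - 3
θ D f = 40x^4 + 28x^3 + 4x
[D, θ] f = 10x^4 + (28/3)x^3 + 4x - 3

g(x) = 10x^4 + (28/3)x^3 + 4x - 3


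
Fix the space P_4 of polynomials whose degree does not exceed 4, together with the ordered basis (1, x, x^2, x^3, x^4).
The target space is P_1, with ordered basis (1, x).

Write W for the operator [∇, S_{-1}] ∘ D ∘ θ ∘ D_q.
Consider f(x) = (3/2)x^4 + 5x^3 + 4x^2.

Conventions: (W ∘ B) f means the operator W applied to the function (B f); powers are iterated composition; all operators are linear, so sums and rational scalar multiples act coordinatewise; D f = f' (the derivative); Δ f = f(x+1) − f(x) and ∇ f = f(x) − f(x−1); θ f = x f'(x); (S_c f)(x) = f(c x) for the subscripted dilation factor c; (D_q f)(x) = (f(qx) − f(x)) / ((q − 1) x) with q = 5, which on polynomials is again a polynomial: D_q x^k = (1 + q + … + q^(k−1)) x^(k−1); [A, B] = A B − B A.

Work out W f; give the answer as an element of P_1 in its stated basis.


g(x) = 8424x - 1240

D_q f = 234x^3 + 155x^2 + 24x
θ D_q f = 702x^3 + 310x^2 + 24x
D θ D_q f = 2106x^2 + 620x + 24
S_{-1} (D ∘ θ ∘ D_q) f = 2106x^2 - 620x + 24
∇ S_{-1} (D ∘ θ ∘ D_q) f = 4212x - 2726
∇ (D ∘ θ ∘ D_q) f = 4212x - 1486
S_{-1} ∇ (D ∘ θ ∘ D_q) f = -4212x - 1486
[∇, S_{-1}] (D ∘ θ ∘ D_q) f = 8424x - 1240


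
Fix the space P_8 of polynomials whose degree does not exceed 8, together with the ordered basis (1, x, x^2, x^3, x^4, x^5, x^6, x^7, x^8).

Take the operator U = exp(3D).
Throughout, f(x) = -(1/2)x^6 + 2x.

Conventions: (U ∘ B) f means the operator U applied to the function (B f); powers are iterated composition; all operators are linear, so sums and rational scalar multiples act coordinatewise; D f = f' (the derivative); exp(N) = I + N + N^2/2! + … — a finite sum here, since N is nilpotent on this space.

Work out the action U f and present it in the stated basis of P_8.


g(x) = -(1/2)x^6 - 9x^5 - (135/2)x^4 - 270x^3 - (1215/2)x^2 - 727x - 717/2

order-1 term: -9x^5 + 6
order-2 term: -(135/2)x^4
order-3 term: -270x^3
order-4 term: -(1215/2)x^2
order-5 term: -729x
order-6 term: -729/2
the series for exp(3D) f terminates at order 6
exp(3D) f = -(1/2)x^6 - 9x^5 - (135/2)x^4 - 270x^3 - (1215/2)x^2 - 727x - 717/2


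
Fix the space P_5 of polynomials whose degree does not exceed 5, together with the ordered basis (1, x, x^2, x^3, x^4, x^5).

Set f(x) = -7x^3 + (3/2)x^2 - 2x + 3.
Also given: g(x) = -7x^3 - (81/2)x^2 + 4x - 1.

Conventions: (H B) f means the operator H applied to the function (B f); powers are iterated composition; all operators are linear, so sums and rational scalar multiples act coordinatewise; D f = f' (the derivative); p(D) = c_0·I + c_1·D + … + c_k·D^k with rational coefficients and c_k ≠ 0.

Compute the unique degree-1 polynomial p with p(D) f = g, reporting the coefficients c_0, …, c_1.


D^0 f = -7x^3 + (3/2)x^2 - 2x + 3
D^1 f = -21x^2 + 3x - 2
matching coefficients of g against c_0 f + c_1 Df + … from the top degree down determines the c_i
solution: c_0 = 1, c_1 = 2

c_0 = 1, c_1 = 2


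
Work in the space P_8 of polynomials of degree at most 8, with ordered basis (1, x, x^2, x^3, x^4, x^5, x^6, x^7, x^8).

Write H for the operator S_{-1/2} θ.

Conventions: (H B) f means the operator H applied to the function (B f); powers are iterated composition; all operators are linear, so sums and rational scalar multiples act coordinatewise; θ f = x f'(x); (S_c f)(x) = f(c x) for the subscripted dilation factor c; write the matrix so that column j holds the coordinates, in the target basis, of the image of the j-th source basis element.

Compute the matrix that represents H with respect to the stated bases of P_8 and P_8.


the matrix is [[0, 0, 0, 0, 0, 0, 0, 0, 0]; [0, -1/2, 0, 0, 0, 0, 0, 0, 0]; [0, 0, 1/2, 0, 0, 0, 0, 0, 0]; [0, 0, 0, -3/8, 0, 0, 0, 0, 0]; [0, 0, 0, 0, 1/4, 0, 0, 0, 0]; [0, 0, 0, 0, 0, -5/32, 0, 0, 0]; [0, 0, 0, 0, 0, 0, 3/32, 0, 0]; [0, 0, 0, 0, 0, 0, 0, -7/128, 0]; [0, 0, 0, 0, 0, 0, 0, 0, 1/32]] (rows listed top to bottom)

image of 1: 0
image of x: -(1/2)x
image of x^2: (1/2)x^2
image of x^3: -(3/8)x^3
image of x^4: (1/4)x^4
image of x^5: -(5/32)x^5
image of x^6: (3/32)x^6
image of x^7: -(7/128)x^7
image of x^8: (1/32)x^8
each image's coordinates form column j of the matrix
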